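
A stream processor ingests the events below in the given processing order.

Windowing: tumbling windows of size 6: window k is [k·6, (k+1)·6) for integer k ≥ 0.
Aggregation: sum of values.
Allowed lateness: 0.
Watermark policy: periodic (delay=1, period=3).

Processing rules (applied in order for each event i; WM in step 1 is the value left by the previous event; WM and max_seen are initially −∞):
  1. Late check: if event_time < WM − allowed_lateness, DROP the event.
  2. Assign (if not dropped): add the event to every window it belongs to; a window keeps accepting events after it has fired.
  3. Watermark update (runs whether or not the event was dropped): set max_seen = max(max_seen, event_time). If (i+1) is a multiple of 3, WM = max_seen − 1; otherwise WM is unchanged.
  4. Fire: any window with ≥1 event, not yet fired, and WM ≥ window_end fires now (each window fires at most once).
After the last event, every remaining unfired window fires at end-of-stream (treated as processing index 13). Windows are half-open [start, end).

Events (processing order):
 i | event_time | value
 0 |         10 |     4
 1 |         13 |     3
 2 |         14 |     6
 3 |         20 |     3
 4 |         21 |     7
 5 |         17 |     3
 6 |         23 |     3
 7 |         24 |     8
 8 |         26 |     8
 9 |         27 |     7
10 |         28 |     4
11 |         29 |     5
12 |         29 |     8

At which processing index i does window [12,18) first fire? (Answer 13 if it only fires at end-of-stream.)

i=0 t=10 v=4: → [6,12); WM=−∞
i=1 t=13 v=3: → [12,18); WM=−∞
i=2 t=14 v=6: → [12,18); WM=13; [6,12) fires=4
i=3 t=20 v=3: → [18,24); WM=13
i=4 t=21 v=7: → [18,24); WM=13
i=5 t=17 v=3: → [12,18); WM=20; [12,18) fires=12
i=6 t=23 v=3: → [18,24); WM=20
i=7 t=24 v=8: → [24,30); WM=20
i=8 t=26 v=8: → [24,30); WM=25; [18,24) fires=13
i=9 t=27 v=7: → [24,30); WM=25
i=10 t=28 v=4: → [24,30); WM=25
i=11 t=29 v=5: → [24,30); WM=28
i=12 t=29 v=8: → [24,30); WM=28

5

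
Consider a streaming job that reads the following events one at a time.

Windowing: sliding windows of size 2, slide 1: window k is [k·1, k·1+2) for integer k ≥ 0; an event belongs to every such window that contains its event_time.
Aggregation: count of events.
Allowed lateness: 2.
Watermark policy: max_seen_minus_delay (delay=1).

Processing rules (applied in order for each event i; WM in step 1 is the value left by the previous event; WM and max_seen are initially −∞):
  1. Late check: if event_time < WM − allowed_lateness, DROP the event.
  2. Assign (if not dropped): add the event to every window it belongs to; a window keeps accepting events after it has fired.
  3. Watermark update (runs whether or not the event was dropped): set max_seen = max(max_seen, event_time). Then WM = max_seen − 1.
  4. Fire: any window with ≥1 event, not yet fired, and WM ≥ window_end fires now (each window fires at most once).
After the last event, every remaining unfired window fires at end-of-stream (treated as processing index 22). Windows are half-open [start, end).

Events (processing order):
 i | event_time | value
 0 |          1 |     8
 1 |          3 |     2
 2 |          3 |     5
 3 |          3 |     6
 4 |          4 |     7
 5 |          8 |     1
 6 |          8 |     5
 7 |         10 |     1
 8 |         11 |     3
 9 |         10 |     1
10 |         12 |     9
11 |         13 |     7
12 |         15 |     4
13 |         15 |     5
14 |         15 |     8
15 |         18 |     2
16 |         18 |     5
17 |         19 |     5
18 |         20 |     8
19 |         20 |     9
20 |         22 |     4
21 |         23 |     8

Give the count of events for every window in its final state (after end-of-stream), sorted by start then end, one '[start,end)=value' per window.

i=0 t=1 v=8: → [1,3),[0,2); WM=0
i=1 t=3 v=2: → [3,5),[2,4); WM=2; [0,2) fires=1
i=2 t=3 v=5: → [3,5),[2,4); WM=2
i=3 t=3 v=6: → [3,5),[2,4); WM=2
i=4 t=4 v=7: → [4,6),[3,5); WM=3; [1,3) fires=1
i=5 t=8 v=1: → [8,10),[7,9); WM=7; [2,4) fires=3 [3,5) fires=4 [4,6) fires=1
i=6 t=8 v=5: → [8,10),[7,9); WM=7
i=7 t=10 v=1: → [10,12),[9,11); WM=9; [7,9) fires=2
i=8 t=11 v=3: → [11,13),[10,12); WM=10; [8,10) fires=2
i=9 t=10 v=1: → [10,12),[9,11); WM=10
i=10 t=12 v=9: → [12,14),[11,13); WM=11; [9,11) fires=2
i=11 t=13 v=7: → [13,15),[12,14); WM=12; [10,12) fires=3
i=12 t=15 v=4: → [15,17),[14,16); WM=14; [11,13) fires=2 [12,14) fires=2
i=13 t=15 v=5: → [15,17),[14,16); WM=14
i=14 t=15 v=8: → [15,17),[14,16); WM=14
i=15 t=18 v=2: → [18,20),[17,19); WM=17; [13,15) fires=1 [14,16) fires=3 [15,17) fires=3
i=16 t=18 v=5: → [18,20),[17,19); WM=17
i=17 t=19 v=5: → [19,21),[18,20); WM=18
i=18 t=20 v=8: → [20,22),[19,21); WM=19; [17,19) fires=2
i=19 t=20 v=9: → [20,22),[19,21); WM=19
i=20 t=22 v=4: → [22,24),[21,23); WM=21; [18,20) fires=3 [19,21) fires=3
i=21 t=23 v=8: → [23,25),[22,24); WM=22; [20,22) fires=2

[0,2)=1 [1,3)=1 [2,4)=3 [3,5)=4 [4,6)=1 [7,9)=2 [8,10)=2 [9,11)=2 [10,12)=3 [11,13)=2 [12,14)=2 [13,15)=1 [14,16)=3 [15,17)=3 [17,19)=2 [18,20)=3 [19,21)=3 [20,22)=2 [21,23)=1 [22,24)=2 [23,25)=1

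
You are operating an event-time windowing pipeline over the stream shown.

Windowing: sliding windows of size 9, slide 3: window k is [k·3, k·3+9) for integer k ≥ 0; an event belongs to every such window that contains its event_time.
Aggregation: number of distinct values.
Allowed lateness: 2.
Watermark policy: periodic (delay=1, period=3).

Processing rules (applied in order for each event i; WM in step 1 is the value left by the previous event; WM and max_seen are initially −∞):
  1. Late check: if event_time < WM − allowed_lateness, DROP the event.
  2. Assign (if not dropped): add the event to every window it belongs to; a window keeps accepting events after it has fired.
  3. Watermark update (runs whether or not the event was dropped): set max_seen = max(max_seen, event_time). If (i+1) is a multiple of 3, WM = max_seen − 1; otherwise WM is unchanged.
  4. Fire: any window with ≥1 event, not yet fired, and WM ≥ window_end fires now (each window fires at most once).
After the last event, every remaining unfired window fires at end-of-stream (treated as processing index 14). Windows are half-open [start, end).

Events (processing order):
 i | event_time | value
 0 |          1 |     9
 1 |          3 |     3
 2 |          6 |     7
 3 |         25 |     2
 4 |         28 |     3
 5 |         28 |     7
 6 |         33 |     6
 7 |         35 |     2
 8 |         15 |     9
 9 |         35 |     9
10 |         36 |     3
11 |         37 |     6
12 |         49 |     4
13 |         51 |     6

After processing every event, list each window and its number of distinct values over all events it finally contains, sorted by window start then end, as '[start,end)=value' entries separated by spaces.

i=0 t=1 v=9: → [0,9); WM=−∞
i=1 t=3 v=3: → [3,12),[0,9); WM=−∞
i=2 t=6 v=7: → [6,15),[3,12),[0,9); WM=5
i=3 t=25 v=2: → [24,33),[21,30),[18,27); WM=5
i=4 t=28 v=3: → [27,36),[24,33),[21,30); WM=5
i=5 t=28 v=7: → [27,36),[24,33),[21,30); WM=27; [0,9) fires=3 [3,12) fires=2 [6,15) fires=1 [18,27) fires=1
i=6 t=33 v=6: → [33,42),[30,39),[27,36); WM=27
i=7 t=35 v=2: → [33,42),[30,39),[27,36); WM=27
i=8 t=15 v=9: DROP (t<27-2); WM=34; [21,30) fires=3 [24,33) fires=3
i=9 t=35 v=9: → [33,42),[30,39),[27,36); WM=34
i=10 t=36 v=3: → [36,45),[33,42),[30,39); WM=34
i=11 t=37 v=6: → [36,45),[33,42),[30,39); WM=36; [27,36) fires=5
i=12 t=49 v=4: → [48,57),[45,54),[42,51); WM=36
i=13 t=51 v=6: → [51,60),[48,57),[45,54); WM=36

[0,9)=3 [3,12)=2 [6,15)=1 [18,27)=1 [21,30)=3 [24,33)=3 [27,36)=5 [30,39)=4 [33,42)=4 [36,45)=2 [42,51)=1 [45,54)=2 [48,57)=2 [51,60)=1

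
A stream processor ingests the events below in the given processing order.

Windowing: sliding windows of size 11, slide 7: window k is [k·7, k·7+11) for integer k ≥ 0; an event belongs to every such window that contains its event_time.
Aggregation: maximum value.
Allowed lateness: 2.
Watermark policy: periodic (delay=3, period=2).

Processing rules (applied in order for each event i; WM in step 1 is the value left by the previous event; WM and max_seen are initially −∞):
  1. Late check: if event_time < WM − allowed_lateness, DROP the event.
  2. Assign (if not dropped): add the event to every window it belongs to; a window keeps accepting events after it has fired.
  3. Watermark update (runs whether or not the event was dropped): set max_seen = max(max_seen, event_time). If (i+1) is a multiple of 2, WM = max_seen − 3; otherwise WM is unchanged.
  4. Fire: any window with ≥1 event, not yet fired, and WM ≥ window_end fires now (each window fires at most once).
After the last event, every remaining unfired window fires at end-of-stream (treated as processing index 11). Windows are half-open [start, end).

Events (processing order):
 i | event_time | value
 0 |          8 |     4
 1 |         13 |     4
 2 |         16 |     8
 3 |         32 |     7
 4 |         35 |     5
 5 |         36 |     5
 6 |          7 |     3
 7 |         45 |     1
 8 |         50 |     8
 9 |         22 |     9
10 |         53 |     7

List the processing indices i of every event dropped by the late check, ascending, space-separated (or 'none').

6 9

i=0 t=8 v=4: → [7,18),[0,11); WM=−∞
i=1 t=13 v=4: → [7,18); WM=10
i=2 t=16 v=8: → [14,25),[7,18); WM=10
i=3 t=32 v=7: → [28,39); WM=29; [0,11) fires=4 [7,18) fires=8 [14,25) fires=8
i=4 t=35 v=5: → [35,46),[28,39); WM=29
i=5 t=36 v=5: → [35,46),[28,39); WM=33
i=6 t=7 v=3: DROP (t<33-2); WM=33
i=7 t=45 v=1: → [42,53),[35,46); WM=42; [28,39) fires=7
i=8 t=50 v=8: → [49,60),[42,53); WM=42
i=9 t=22 v=9: DROP (t<42-2); WM=47; [35,46) fires=5
i=10 t=53 v=7: → [49,60); WM=47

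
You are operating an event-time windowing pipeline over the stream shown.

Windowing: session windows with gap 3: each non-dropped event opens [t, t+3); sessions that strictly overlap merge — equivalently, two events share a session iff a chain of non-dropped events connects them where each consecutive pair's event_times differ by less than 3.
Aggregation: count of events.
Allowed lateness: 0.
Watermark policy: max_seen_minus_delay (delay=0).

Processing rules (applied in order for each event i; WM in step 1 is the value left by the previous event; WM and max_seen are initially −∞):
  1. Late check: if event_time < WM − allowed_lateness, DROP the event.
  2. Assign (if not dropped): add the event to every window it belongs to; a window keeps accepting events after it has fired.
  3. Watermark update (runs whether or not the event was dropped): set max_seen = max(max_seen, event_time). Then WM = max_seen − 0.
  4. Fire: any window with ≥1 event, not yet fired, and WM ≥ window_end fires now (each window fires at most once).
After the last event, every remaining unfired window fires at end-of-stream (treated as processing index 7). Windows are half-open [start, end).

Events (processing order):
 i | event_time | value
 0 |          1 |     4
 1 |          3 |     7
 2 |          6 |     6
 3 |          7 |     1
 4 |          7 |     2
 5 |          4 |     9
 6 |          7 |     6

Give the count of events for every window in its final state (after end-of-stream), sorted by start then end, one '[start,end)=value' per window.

[1,6)=2 [6,10)=4

i=0 t=1 v=4: → [1,4); WM=1
i=1 t=3 v=7: → [1,6); WM=3
i=2 t=6 v=6: → [6,9); WM=6
i=3 t=7 v=1: → [6,10); WM=7
i=4 t=7 v=2: → [6,10); WM=7
i=5 t=4 v=9: DROP (t<7-0); WM=7
i=6 t=7 v=6: → [6,10); WM=7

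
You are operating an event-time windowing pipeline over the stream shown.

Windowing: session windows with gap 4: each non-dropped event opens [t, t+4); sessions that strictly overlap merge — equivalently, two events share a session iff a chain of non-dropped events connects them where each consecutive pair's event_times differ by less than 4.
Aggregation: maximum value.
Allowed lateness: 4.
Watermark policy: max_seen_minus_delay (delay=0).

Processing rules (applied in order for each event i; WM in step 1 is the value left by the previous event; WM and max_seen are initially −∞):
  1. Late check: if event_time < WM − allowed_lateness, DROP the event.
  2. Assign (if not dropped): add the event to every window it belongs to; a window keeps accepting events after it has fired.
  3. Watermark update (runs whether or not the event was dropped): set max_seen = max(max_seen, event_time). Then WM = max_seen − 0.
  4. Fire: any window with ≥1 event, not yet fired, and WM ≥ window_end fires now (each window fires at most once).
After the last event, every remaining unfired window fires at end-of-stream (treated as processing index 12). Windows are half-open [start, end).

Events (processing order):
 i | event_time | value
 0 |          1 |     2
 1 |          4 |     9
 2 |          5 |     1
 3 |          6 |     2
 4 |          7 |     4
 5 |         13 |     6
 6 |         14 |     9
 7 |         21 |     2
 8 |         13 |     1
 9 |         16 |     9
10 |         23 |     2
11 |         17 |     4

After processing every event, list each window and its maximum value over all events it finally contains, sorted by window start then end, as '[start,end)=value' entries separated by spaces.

[1,11)=9 [13,18)=9 [21,27)=2

i=0 t=1 v=2: → [1,5); WM=1
i=1 t=4 v=9: → [1,8); WM=4
i=2 t=5 v=1: → [1,9); WM=5
i=3 t=6 v=2: → [1,10); WM=6
i=4 t=7 v=4: → [1,11); WM=7
i=5 t=13 v=6: → [13,17); WM=13
i=6 t=14 v=9: → [13,18); WM=14
i=7 t=21 v=2: → [21,25); WM=21
i=8 t=13 v=1: DROP (t<21-4); WM=21
i=9 t=16 v=9: DROP (t<21-4); WM=21
i=10 t=23 v=2: → [21,27); WM=23
i=11 t=17 v=4: DROP (t<23-4); WM=23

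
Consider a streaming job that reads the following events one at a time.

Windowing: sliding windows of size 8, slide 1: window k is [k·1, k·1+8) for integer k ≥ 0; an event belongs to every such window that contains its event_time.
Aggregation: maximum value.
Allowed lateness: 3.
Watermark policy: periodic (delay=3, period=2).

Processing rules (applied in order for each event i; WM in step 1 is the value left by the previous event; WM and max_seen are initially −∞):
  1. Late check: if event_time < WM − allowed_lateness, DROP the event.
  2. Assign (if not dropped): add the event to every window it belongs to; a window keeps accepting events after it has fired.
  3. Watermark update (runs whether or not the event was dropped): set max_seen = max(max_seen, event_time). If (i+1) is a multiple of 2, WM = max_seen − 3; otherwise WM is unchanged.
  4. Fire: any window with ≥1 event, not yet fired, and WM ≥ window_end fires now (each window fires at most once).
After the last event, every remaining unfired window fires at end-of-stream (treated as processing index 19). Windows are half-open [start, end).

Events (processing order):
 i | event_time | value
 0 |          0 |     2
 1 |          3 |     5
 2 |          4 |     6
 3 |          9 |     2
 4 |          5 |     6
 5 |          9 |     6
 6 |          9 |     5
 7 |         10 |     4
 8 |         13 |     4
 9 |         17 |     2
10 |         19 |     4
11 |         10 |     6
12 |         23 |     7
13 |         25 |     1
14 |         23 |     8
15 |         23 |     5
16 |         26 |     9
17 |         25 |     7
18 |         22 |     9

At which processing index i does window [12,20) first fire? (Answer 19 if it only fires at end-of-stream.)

i=0 t=0 v=2: → [0,8); WM=−∞
i=1 t=3 v=5: → [3,11),[2,10),[1,9),[0,8); WM=0
i=2 t=4 v=6: → [4,12),[3,11),[2,10),[1,9),[0,8); WM=0
i=3 t=9 v=2: → [9,17),[8,16),[7,15),[6,14),[5,13),[4,12),[3,11),[2,10); WM=6
i=4 t=5 v=6: → [5,13),[4,12),[3,11),[2,10),[1,9),[0,8); WM=6
i=5 t=9 v=6: → [9,17),[8,16),[7,15),[6,14),[5,13),[4,12),[3,11),[2,10); WM=6
i=6 t=9 v=5: → [9,17),[8,16),[7,15),[6,14),[5,13),[4,12),[3,11),[2,10); WM=6
i=7 t=10 v=4: → [10,18),[9,17),[8,16),[7,15),[6,14),[5,13),[4,12),[3,11); WM=7
i=8 t=13 v=4: → [13,21),[12,20),[11,19),[10,18),[9,17),[8,16),[7,15),[6,14); WM=7
i=9 t=17 v=2: → [17,25),[16,24),[15,23),[14,22),[13,21),[12,20),[11,19),[10,18); WM=14; [0,8) fires=6 [1,9) fires=6 [2,10) fires=6 [3,11) fires=6 [4,12) fires=6 [5,13) fires=6 [6,14) fires=6
i=10 t=19 v=4: → [19,27),[18,26),[17,25),[16,24),[15,23),[14,22),[13,21),[12,20); WM=14
i=11 t=10 v=6: DROP (t<14-3); WM=16; [7,15) fires=6 [8,16) fires=6
i=12 t=23 v=7: → [23,31),[22,30),[21,29),[20,28),[19,27),[18,26),[17,25),[16,24); WM=16
i=13 t=25 v=1: → [25,33),[24,32),[23,31),[22,30),[21,29),[20,28),[19,27),[18,26); WM=22; [9,17) fires=6 [10,18) fires=4 [11,19) fires=4 [12,20) fires=4 [13,21) fires=4 [14,22) fires=4
i=14 t=23 v=8: → [23,31),[22,30),[21,29),[20,28),[19,27),[18,26),[17,25),[16,24); WM=22
i=15 t=23 v=5: → [23,31),[22,30),[21,29),[20,28),[19,27),[18,26),[17,25),[16,24); WM=22
i=16 t=26 v=9: → [26,34),[25,33),[24,32),[23,31),[22,30),[21,29),[20,28),[19,27); WM=22
i=17 t=25 v=7: → [25,33),[24,32),[23,31),[22,30),[21,29),[20,28),[19,27),[18,26); WM=23; [15,23) fires=4
i=18 t=22 v=9: → [22,30),[21,29),[20,28),[19,27),[18,26),[17,25),[16,24),[15,23); WM=23

13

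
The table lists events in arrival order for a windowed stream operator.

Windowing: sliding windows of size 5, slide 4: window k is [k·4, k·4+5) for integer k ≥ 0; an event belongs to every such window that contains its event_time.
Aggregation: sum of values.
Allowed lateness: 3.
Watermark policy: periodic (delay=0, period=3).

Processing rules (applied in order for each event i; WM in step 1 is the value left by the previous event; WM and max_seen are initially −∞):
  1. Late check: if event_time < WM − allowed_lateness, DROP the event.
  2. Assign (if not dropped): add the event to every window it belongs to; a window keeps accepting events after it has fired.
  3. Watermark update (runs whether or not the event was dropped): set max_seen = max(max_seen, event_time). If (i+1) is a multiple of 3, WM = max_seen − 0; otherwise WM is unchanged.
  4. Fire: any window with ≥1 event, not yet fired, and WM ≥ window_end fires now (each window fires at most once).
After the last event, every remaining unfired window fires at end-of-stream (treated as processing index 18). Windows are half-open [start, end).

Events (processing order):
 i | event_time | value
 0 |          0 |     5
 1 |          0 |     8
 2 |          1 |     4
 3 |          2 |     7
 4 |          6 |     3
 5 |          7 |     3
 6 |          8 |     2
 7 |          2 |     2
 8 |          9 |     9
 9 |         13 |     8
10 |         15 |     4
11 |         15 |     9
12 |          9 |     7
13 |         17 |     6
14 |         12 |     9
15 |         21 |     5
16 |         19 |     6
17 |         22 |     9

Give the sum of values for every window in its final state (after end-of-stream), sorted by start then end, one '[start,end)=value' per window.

i=0 t=0 v=5: → [0,5); WM=−∞
i=1 t=0 v=8: → [0,5); WM=−∞
i=2 t=1 v=4: → [0,5); WM=1
i=3 t=2 v=7: → [0,5); WM=1
i=4 t=6 v=3: → [4,9); WM=1
i=5 t=7 v=3: → [4,9); WM=7; [0,5) fires=24
i=6 t=8 v=2: → [8,13),[4,9); WM=7
i=7 t=2 v=2: DROP (t<7-3); WM=7
i=8 t=9 v=9: → [8,13); WM=9; [4,9) fires=8
i=9 t=13 v=8: → [12,17); WM=9
i=10 t=15 v=4: → [12,17); WM=9
i=11 t=15 v=9: → [12,17); WM=15; [8,13) fires=11
i=12 t=9 v=7: DROP (t<15-3); WM=15
i=13 t=17 v=6: → [16,21); WM=15
i=14 t=12 v=9: → [12,17),[8,13); WM=17; [12,17) fires=30
i=15 t=21 v=5: → [20,25); WM=17
i=16 t=19 v=6: → [16,21); WM=17
i=17 t=22 v=9: → [20,25); WM=22; [16,21) fires=12

[0,5)=24 [4,9)=8 [8,13)=20 [12,17)=30 [16,21)=12 [20,25)=14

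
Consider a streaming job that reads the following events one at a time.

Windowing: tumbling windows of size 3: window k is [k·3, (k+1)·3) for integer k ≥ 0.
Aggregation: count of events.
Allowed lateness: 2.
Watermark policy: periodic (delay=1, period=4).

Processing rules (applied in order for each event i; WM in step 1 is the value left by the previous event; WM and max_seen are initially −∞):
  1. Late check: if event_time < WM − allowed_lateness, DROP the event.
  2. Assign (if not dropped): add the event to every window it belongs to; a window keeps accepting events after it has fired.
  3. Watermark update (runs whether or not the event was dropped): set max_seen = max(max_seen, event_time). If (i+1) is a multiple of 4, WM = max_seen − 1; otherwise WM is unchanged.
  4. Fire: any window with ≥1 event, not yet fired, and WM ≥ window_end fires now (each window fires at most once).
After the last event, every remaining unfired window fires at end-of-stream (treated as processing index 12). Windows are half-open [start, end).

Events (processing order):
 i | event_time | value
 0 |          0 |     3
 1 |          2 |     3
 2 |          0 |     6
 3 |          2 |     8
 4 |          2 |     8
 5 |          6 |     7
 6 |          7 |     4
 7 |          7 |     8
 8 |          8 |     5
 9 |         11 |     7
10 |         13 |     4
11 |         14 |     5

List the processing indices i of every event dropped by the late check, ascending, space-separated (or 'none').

i=0 t=0 v=3: → [0,3); WM=−∞
i=1 t=2 v=3: → [0,3); WM=−∞
i=2 t=0 v=6: → [0,3); WM=−∞
i=3 t=2 v=8: → [0,3); WM=1
i=4 t=2 v=8: → [0,3); WM=1
i=5 t=6 v=7: → [6,9); WM=1
i=6 t=7 v=4: → [6,9); WM=1
i=7 t=7 v=8: → [6,9); WM=6; [0,3) fires=5
i=8 t=8 v=5: → [6,9); WM=6
i=9 t=11 v=7: → [9,12); WM=6
i=10 t=13 v=4: → [12,15); WM=6
i=11 t=14 v=5: → [12,15); WM=13; [6,9) fires=4 [9,12) fires=1

none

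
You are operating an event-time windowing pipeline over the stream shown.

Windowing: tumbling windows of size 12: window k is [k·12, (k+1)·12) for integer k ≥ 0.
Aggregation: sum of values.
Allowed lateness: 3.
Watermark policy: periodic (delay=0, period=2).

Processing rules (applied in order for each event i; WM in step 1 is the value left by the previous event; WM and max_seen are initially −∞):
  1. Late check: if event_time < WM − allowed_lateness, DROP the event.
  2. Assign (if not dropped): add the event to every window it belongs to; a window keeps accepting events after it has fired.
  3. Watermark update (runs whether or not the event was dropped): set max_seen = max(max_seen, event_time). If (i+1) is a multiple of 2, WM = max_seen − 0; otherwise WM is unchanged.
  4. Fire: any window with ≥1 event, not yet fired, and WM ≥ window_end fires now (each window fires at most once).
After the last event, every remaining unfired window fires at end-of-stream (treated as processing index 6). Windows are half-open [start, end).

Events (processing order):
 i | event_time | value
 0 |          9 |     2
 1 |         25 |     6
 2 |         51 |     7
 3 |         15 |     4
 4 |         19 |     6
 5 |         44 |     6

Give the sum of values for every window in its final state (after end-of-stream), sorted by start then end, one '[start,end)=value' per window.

i=0 t=9 v=2: → [0,12); WM=−∞
i=1 t=25 v=6: → [24,36); WM=25; [0,12) fires=2
i=2 t=51 v=7: → [48,60); WM=25
i=3 t=15 v=4: DROP (t<25-3); WM=51; [24,36) fires=6
i=4 t=19 v=6: DROP (t<51-3); WM=51
i=5 t=44 v=6: DROP (t<51-3); WM=51

[0,12)=2 [24,36)=6 [48,60)=7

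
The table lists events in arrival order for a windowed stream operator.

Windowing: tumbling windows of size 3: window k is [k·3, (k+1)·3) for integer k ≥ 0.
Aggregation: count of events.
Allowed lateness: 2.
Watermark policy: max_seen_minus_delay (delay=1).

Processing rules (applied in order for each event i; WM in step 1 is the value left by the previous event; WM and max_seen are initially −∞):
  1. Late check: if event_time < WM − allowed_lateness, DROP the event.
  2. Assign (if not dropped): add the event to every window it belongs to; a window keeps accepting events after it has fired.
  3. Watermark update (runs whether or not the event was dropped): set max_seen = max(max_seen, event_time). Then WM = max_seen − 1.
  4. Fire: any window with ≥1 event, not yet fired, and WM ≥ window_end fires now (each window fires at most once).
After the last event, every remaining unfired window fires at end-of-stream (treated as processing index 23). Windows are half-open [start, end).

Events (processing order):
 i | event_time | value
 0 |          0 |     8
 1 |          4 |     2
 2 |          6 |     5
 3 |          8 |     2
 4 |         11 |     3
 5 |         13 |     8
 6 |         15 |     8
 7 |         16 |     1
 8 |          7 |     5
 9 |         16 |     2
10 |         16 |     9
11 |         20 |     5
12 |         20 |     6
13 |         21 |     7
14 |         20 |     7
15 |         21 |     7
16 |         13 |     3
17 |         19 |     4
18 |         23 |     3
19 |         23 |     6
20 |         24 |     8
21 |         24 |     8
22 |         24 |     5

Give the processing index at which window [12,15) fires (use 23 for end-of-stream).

i=0 t=0 v=8: → [0,3); WM=-1
i=1 t=4 v=2: → [3,6); WM=3; [0,3) fires=1
i=2 t=6 v=5: → [6,9); WM=5
i=3 t=8 v=2: → [6,9); WM=7; [3,6) fires=1
i=4 t=11 v=3: → [9,12); WM=10; [6,9) fires=2
i=5 t=13 v=8: → [12,15); WM=12; [9,12) fires=1
i=6 t=15 v=8: → [15,18); WM=14
i=7 t=16 v=1: → [15,18); WM=15; [12,15) fires=1
i=8 t=7 v=5: DROP (t<15-2); WM=15
i=9 t=16 v=2: → [15,18); WM=15
i=10 t=16 v=9: → [15,18); WM=15
i=11 t=20 v=5: → [18,21); WM=19; [15,18) fires=4
i=12 t=20 v=6: → [18,21); WM=19
i=13 t=21 v=7: → [21,24); WM=20
i=14 t=20 v=7: → [18,21); WM=20
i=15 t=21 v=7: → [21,24); WM=20
i=16 t=13 v=3: DROP (t<20-2); WM=20
i=17 t=19 v=4: → [18,21); WM=20
i=18 t=23 v=3: → [21,24); WM=22; [18,21) fires=4
i=19 t=23 v=6: → [21,24); WM=22
i=20 t=24 v=8: → [24,27); WM=23
i=21 t=24 v=8: → [24,27); WM=23
i=22 t=24 v=5: → [24,27); WM=23

7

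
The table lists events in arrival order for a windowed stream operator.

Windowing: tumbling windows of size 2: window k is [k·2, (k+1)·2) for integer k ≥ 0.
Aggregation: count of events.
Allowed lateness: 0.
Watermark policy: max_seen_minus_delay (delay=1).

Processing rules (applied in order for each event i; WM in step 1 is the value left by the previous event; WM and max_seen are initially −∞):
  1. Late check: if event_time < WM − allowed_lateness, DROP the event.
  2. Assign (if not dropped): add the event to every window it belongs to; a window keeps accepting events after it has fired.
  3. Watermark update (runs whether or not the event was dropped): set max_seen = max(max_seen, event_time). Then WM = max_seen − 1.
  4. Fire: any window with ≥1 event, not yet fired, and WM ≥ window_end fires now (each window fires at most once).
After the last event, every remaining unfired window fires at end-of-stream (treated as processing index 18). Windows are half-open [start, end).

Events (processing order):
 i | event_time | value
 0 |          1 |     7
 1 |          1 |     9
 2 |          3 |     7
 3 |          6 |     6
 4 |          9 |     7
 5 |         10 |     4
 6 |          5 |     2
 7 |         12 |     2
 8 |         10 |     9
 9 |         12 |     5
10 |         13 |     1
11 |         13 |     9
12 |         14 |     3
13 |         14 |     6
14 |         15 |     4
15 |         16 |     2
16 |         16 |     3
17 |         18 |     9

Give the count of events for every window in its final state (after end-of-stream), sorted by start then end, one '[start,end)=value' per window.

[0,2)=2 [2,4)=1 [6,8)=1 [8,10)=1 [10,12)=1 [12,14)=4 [14,16)=3 [16,18)=2 [18,20)=1

i=0 t=1 v=7: → [0,2); WM=0
i=1 t=1 v=9: → [0,2); WM=0
i=2 t=3 v=7: → [2,4); WM=2; [0,2) fires=2
i=3 t=6 v=6: → [6,8); WM=5; [2,4) fires=1
i=4 t=9 v=7: → [8,10); WM=8; [6,8) fires=1
i=5 t=10 v=4: → [10,12); WM=9
i=6 t=5 v=2: DROP (t<9-0); WM=9
i=7 t=12 v=2: → [12,14); WM=11; [8,10) fires=1
i=8 t=10 v=9: DROP (t<11-0); WM=11
i=9 t=12 v=5: → [12,14); WM=11
i=10 t=13 v=1: → [12,14); WM=12; [10,12) fires=1
i=11 t=13 v=9: → [12,14); WM=12
i=12 t=14 v=3: → [14,16); WM=13
i=13 t=14 v=6: → [14,16); WM=13
i=14 t=15 v=4: → [14,16); WM=14; [12,14) fires=4
i=15 t=16 v=2: → [16,18); WM=15
i=16 t=16 v=3: → [16,18); WM=15
i=17 t=18 v=9: → [18,20); WM=17; [14,16) fires=3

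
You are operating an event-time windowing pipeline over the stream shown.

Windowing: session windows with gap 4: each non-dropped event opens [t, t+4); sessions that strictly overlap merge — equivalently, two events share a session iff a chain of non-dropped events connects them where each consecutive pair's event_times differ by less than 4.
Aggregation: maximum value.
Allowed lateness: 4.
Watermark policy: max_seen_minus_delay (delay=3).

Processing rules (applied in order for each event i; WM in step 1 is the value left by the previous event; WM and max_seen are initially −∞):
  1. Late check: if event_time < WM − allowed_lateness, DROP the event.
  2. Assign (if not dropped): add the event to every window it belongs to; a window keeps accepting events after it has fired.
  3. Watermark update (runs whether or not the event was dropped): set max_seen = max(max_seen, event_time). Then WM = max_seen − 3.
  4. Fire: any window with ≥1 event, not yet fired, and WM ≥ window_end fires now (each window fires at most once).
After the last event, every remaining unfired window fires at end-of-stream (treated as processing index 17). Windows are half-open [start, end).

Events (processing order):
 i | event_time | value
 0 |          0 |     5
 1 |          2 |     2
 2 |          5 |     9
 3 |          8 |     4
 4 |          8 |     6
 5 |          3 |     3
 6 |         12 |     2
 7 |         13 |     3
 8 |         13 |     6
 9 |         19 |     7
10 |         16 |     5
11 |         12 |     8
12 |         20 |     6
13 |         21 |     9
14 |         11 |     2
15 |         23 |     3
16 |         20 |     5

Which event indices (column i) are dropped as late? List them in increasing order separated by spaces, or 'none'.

i=0 t=0 v=5: → [0,4); WM=-3
i=1 t=2 v=2: → [0,6); WM=-1
i=2 t=5 v=9: → [0,9); WM=2
i=3 t=8 v=4: → [0,12); WM=5
i=4 t=8 v=6: → [0,12); WM=5
i=5 t=3 v=3: → [0,12); WM=5
i=6 t=12 v=2: → [12,16); WM=9
i=7 t=13 v=3: → [12,17); WM=10
i=8 t=13 v=6: → [12,17); WM=10
i=9 t=19 v=7: → [19,23); WM=16
i=10 t=16 v=5: → [12,23); WM=16
i=11 t=12 v=8: → [12,23); WM=16
i=12 t=20 v=6: → [12,24); WM=17
i=13 t=21 v=9: → [12,25); WM=18
i=14 t=11 v=2: DROP (t<18-4); WM=18
i=15 t=23 v=3: → [12,27); WM=20
i=16 t=20 v=5: → [12,27); WM=20

14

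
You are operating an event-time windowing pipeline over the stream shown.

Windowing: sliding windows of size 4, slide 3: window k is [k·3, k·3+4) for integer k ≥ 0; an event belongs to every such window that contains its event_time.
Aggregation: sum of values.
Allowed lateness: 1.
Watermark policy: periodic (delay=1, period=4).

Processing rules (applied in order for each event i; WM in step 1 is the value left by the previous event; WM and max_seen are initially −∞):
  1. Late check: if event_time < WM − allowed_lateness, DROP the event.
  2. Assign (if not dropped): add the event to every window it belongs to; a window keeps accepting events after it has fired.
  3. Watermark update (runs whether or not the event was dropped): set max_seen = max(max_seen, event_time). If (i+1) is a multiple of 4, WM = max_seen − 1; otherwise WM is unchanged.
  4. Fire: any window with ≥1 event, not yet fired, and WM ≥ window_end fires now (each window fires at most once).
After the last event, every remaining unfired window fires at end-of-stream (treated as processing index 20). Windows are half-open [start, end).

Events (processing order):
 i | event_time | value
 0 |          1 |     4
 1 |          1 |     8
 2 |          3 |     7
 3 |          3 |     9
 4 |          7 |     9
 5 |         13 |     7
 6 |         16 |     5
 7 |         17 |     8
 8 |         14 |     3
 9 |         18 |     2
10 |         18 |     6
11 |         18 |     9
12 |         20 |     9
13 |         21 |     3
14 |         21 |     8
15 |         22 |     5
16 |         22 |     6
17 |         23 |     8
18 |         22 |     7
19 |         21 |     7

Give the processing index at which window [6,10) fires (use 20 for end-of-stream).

i=0 t=1 v=4: → [0,4); WM=−∞
i=1 t=1 v=8: → [0,4); WM=−∞
i=2 t=3 v=7: → [3,7),[0,4); WM=−∞
i=3 t=3 v=9: → [3,7),[0,4); WM=2
i=4 t=7 v=9: → [6,10); WM=2
i=5 t=13 v=7: → [12,16); WM=2
i=6 t=16 v=5: → [15,19); WM=2
i=7 t=17 v=8: → [15,19); WM=16; [0,4) fires=28 [3,7) fires=16 [6,10) fires=9 [12,16) fires=7
i=8 t=14 v=3: DROP (t<16-1); WM=16
i=9 t=18 v=2: → [18,22),[15,19); WM=16
i=10 t=18 v=6: → [18,22),[15,19); WM=16
i=11 t=18 v=9: → [18,22),[15,19); WM=17
i=12 t=20 v=9: → [18,22); WM=17
i=13 t=21 v=3: → [21,25),[18,22); WM=17
i=14 t=21 v=8: → [21,25),[18,22); WM=17
i=15 t=22 v=5: → [21,25); WM=21; [15,19) fires=30
i=16 t=22 v=6: → [21,25); WM=21
i=17 t=23 v=8: → [21,25); WM=21
i=18 t=22 v=7: → [21,25); WM=21
i=19 t=21 v=7: → [21,25),[18,22); WM=22; [18,22) fires=44

7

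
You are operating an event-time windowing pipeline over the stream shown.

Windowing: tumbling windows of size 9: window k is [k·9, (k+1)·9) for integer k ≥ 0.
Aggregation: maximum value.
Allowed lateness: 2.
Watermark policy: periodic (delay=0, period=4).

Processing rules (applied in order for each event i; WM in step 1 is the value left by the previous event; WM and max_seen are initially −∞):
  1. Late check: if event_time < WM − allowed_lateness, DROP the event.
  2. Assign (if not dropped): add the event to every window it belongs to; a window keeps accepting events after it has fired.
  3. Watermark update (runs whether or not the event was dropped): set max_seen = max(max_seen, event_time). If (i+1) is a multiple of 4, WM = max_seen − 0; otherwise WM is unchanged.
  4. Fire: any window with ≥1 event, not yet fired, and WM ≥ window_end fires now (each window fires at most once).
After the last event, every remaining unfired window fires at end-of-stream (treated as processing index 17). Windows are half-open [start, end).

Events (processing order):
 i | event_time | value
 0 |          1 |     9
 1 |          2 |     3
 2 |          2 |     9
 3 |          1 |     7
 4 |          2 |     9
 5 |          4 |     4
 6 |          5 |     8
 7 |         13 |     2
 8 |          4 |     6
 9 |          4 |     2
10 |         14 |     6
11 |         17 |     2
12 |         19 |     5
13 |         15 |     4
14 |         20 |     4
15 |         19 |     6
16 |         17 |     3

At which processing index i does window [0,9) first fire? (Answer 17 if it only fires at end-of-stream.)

7

i=0 t=1 v=9: → [0,9); WM=−∞
i=1 t=2 v=3: → [0,9); WM=−∞
i=2 t=2 v=9: → [0,9); WM=−∞
i=3 t=1 v=7: → [0,9); WM=2
i=4 t=2 v=9: → [0,9); WM=2
i=5 t=4 v=4: → [0,9); WM=2
i=6 t=5 v=8: → [0,9); WM=2
i=7 t=13 v=2: → [9,18); WM=13; [0,9) fires=9
i=8 t=4 v=6: DROP (t<13-2); WM=13
i=9 t=4 v=2: DROP (t<13-2); WM=13
i=10 t=14 v=6: → [9,18); WM=13
i=11 t=17 v=2: → [9,18); WM=17
i=12 t=19 v=5: → [18,27); WM=17
i=13 t=15 v=4: → [9,18); WM=17
i=14 t=20 v=4: → [18,27); WM=17
i=15 t=19 v=6: → [18,27); WM=20; [9,18) fires=6
i=16 t=17 v=3: DROP (t<20-2); WM=20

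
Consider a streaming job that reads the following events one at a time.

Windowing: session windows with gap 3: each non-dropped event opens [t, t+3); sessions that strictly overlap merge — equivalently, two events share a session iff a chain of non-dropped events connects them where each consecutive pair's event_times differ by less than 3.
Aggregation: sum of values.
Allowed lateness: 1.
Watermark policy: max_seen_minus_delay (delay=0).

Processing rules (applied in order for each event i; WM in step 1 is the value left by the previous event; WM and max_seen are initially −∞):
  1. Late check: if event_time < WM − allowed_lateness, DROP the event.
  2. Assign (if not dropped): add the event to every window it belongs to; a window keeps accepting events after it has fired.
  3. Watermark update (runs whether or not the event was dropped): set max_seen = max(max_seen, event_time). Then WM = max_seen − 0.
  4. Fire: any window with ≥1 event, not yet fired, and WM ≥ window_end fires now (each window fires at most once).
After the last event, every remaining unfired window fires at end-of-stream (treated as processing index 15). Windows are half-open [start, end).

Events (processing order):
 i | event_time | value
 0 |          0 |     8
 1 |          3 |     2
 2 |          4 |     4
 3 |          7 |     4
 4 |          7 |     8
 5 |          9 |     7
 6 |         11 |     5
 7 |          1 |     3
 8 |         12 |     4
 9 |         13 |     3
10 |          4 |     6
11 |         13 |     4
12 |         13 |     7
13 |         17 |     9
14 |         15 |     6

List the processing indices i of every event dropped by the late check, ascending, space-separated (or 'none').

i=0 t=0 v=8: → [0,3); WM=0
i=1 t=3 v=2: → [3,6); WM=3
i=2 t=4 v=4: → [3,7); WM=4
i=3 t=7 v=4: → [7,10); WM=7
i=4 t=7 v=8: → [7,10); WM=7
i=5 t=9 v=7: → [7,12); WM=9
i=6 t=11 v=5: → [7,14); WM=11
i=7 t=1 v=3: DROP (t<11-1); WM=11
i=8 t=12 v=4: → [7,15); WM=12
i=9 t=13 v=3: → [7,16); WM=13
i=10 t=4 v=6: DROP (t<13-1); WM=13
i=11 t=13 v=4: → [7,16); WM=13
i=12 t=13 v=7: → [7,16); WM=13
i=13 t=17 v=9: → [17,20); WM=17
i=14 t=15 v=6: DROP (t<17-1); WM=17

7 10 14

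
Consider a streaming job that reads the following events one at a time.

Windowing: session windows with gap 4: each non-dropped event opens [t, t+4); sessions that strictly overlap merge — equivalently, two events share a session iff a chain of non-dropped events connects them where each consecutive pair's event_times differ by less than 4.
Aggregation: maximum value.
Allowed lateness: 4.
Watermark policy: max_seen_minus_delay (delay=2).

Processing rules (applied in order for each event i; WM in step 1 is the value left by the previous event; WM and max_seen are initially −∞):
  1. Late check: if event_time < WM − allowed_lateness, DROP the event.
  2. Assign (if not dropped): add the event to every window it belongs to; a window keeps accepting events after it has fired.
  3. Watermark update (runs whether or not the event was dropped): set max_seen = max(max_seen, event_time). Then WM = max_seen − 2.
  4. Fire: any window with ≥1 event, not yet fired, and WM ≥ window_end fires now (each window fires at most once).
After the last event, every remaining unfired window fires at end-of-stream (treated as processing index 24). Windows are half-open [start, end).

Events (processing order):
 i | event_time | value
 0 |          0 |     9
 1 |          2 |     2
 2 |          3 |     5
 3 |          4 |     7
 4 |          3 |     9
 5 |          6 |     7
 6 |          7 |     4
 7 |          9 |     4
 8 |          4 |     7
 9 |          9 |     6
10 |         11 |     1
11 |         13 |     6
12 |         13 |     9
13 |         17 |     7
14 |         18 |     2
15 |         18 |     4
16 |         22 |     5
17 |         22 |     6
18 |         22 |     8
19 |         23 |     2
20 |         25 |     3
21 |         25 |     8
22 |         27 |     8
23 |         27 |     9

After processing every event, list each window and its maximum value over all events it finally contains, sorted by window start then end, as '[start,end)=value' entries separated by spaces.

i=0 t=0 v=9: → [0,4); WM=-2
i=1 t=2 v=2: → [0,6); WM=0
i=2 t=3 v=5: → [0,7); WM=1
i=3 t=4 v=7: → [0,8); WM=2
i=4 t=3 v=9: → [0,8); WM=2
i=5 t=6 v=7: → [0,10); WM=4
i=6 t=7 v=4: → [0,11); WM=5
i=7 t=9 v=4: → [0,13); WM=7
i=8 t=4 v=7: → [0,13); WM=7
i=9 t=9 v=6: → [0,13); WM=7
i=10 t=11 v=1: → [0,15); WM=9
i=11 t=13 v=6: → [0,17); WM=11
i=12 t=13 v=9: → [0,17); WM=11
i=13 t=17 v=7: → [17,21); WM=15
i=14 t=18 v=2: → [17,22); WM=16
i=15 t=18 v=4: → [17,22); WM=16
i=16 t=22 v=5: → [22,26); WM=20
i=17 t=22 v=6: → [22,26); WM=20
i=18 t=22 v=8: → [22,26); WM=20
i=19 t=23 v=2: → [22,27); WM=21
i=20 t=25 v=3: → [22,29); WM=23
i=21 t=25 v=8: → [22,29); WM=23
i=22 t=27 v=8: → [22,31); WM=25
i=23 t=27 v=9: → [22,31); WM=25

[0,17)=9 [17,22)=7 [22,31)=9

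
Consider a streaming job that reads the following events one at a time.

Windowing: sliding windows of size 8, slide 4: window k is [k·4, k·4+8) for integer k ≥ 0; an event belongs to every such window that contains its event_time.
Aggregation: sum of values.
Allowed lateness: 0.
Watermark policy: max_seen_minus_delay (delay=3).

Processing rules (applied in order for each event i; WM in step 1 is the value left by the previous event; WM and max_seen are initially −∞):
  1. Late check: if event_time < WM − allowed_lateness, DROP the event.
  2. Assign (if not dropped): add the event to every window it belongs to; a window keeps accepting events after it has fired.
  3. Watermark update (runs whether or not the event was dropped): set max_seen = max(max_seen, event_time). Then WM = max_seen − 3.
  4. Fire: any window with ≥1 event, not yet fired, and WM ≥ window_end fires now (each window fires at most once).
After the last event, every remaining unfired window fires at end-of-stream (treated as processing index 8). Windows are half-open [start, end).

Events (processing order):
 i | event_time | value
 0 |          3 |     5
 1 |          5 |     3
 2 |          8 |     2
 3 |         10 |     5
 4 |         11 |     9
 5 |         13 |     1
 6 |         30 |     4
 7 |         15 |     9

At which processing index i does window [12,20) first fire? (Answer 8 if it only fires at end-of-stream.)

i=0 t=3 v=5: → [0,8); WM=0
i=1 t=5 v=3: → [4,12),[0,8); WM=2
i=2 t=8 v=2: → [8,16),[4,12); WM=5
i=3 t=10 v=5: → [8,16),[4,12); WM=7
i=4 t=11 v=9: → [8,16),[4,12); WM=8; [0,8) fires=8
i=5 t=13 v=1: → [12,20),[8,16); WM=10
i=6 t=30 v=4: → [28,36),[24,32); WM=27; [4,12) fires=19 [8,16) fires=17 [12,20) fires=1
i=7 t=15 v=9: DROP (t<27-0); WM=27

6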